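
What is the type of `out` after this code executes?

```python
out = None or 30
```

'or' with None returns the other value (30, int)

int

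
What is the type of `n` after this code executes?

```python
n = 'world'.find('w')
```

str.find() returns int (index, or -1)

int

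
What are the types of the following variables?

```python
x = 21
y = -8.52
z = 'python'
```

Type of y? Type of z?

y is float; z is str

float, str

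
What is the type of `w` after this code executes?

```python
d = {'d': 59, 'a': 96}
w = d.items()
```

dict.items() returns a dict_items view

dict_items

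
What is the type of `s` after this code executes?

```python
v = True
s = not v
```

'not' always returns bool

bool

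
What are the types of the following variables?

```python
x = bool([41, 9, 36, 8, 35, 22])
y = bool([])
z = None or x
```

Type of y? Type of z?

bool() returns bool; None or <bool> returns the bool

bool, bool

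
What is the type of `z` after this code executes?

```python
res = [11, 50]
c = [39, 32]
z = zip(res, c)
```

zip() returns a zip iterator object

zip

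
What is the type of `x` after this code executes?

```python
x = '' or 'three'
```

'or' returns first truthy value ('three', which is str)

str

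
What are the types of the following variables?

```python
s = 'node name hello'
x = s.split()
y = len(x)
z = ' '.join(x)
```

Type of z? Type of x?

str.join() returns str; str.split() returns list

str, list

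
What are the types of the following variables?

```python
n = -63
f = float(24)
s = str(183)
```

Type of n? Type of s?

n is int; s is str

int, str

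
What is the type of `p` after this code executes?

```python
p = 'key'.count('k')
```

str.count() returns int

int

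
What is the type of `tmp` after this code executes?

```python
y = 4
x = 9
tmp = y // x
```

int // int returns int (4 // 9 = 0)

int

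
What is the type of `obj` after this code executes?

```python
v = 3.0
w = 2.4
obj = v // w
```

float // float returns float (floor division preserves float type)

float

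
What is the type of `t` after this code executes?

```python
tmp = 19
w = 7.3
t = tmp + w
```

int + float returns float (19 + 7.3 = 26.3)

float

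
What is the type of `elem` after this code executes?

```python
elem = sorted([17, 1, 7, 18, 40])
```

sorted() always returns list

list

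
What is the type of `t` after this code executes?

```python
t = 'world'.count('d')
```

str.count() returns int

int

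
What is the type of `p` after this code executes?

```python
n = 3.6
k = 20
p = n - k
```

float - int returns float (3.6 - 20 = -16.4)

float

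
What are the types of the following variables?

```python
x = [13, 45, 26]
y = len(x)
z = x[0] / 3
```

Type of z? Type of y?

int / int returns float; len() returns int

float, int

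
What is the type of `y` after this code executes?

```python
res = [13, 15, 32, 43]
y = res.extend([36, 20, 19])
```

list.extend() returns None

NoneType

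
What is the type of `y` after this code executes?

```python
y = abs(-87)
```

abs() of int returns int

int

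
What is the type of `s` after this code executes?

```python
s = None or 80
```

'or' with None returns the other value (80, int)

int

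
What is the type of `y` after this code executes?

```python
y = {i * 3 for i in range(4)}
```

A set comprehension {expr for x in iterable} produces a set

set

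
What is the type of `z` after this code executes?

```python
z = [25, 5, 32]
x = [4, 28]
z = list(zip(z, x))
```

list(zip(...)) returns a list of tuples

list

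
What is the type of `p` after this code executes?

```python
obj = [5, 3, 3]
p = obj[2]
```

Indexing a list of ints returns int (obj[2] = 3)

int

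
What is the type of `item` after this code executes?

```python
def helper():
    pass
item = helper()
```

A function with no return statement returns None

NoneType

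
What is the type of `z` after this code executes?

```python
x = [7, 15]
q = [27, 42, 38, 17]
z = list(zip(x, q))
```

list(zip(...)) returns a list of tuples

list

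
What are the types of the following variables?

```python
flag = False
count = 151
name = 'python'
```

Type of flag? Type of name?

flag is bool; name is str

bool, str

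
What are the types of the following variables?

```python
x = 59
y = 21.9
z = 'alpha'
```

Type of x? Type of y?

x is int; y is float

int, float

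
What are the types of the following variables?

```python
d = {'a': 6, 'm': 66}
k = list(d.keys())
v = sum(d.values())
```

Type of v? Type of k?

sum of int values returns int; list(...) returns list

int, list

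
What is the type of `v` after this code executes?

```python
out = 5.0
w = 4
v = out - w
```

float - int returns float (5.0 - 4 = 1.0)

float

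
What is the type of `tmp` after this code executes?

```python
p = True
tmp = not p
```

'not' always returns bool

bool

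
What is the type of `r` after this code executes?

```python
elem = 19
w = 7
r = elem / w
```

int / int always returns float in Python 3 (19 / 7 = 2.71429)

float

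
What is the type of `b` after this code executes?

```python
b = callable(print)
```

callable() returns bool

bool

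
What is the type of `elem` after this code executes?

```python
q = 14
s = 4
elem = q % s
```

int % int returns int (14 % 4 = 2)

int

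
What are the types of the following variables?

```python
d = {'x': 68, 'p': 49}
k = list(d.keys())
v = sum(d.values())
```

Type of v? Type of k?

sum of int values returns int; list(...) returns list

int, list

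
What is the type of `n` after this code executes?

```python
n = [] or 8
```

'or' returns first truthy value (8, which is int)

int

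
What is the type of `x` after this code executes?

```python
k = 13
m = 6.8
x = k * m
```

int * float returns float (13 * 6.8 = 88.4)

float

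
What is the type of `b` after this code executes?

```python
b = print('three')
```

print() returns None

NoneType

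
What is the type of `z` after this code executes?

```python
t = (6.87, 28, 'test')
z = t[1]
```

Index 1 of tuple is 28 which is int

int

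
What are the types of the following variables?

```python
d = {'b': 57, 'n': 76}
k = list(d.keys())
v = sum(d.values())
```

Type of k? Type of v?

list(...) returns list; sum of int values returns int

list, int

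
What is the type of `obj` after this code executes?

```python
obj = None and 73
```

'and' returns first falsy value (None)

NoneType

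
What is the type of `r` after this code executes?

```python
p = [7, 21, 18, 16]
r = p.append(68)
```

list.append() returns None (mutates in place)

NoneType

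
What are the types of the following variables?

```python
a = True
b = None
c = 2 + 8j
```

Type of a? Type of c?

a is bool; c is complex

bool, complex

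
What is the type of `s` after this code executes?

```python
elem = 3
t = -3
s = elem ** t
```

int ** negative int returns float

float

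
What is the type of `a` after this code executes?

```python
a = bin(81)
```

bin() returns str representation

str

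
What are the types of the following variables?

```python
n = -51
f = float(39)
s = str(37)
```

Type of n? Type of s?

n is int; s is str

int, str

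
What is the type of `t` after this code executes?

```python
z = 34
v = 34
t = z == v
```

Equality comparison returns bool

bool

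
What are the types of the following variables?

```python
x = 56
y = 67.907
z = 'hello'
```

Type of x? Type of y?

x is int; y is float

int, float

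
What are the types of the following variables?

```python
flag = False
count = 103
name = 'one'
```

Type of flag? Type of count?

flag is bool; count is int

bool, int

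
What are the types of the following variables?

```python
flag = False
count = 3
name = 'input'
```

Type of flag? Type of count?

flag is bool; count is int

bool, int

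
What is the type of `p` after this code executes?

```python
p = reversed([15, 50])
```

reversed() on a list returns a list_reverseiterator

list_reverseiterator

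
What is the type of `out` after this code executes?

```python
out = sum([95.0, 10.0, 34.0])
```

sum() of floats returns float

float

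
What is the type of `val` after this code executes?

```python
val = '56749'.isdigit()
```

str.isdigit() returns bool

bool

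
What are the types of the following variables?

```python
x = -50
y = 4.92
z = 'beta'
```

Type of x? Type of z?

x is int; z is str

int, str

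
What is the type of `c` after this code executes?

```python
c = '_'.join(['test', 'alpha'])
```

str.join() returns str

str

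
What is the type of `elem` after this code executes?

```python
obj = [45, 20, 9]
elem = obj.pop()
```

list.pop() returns the popped element (int here)

int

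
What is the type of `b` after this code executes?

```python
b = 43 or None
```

'or' returns first truthy value (43, int)

int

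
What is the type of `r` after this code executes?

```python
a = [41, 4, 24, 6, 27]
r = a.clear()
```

list.clear() returns None

NoneType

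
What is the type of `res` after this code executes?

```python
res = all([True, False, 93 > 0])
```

all() returns bool

bool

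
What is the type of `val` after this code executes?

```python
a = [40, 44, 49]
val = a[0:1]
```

Slicing a list always returns a list

list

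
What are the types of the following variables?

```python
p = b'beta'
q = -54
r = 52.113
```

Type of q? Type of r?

q is int; r is float

int, float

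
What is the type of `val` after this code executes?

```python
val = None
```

None has type NoneType

NoneType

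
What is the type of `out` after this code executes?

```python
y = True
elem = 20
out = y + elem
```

bool + int returns int (True is 1, so 1 + 20 = 21)

int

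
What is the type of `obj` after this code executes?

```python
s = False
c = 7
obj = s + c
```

bool + int returns int (False is 0, so 0 + 7 = 7)

int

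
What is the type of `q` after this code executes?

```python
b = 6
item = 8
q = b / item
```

int / int always returns float in Python 3 (6 / 8 = 0.75)

float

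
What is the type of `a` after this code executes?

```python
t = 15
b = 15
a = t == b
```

Equality comparison returns bool

bool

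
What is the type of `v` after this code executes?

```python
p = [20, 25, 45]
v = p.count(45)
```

list.count() returns int

int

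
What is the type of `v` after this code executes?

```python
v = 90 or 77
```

'or' returns the first truthy value (90, which is int)

int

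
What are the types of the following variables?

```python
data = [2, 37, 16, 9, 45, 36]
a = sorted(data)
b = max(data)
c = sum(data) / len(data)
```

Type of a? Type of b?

sorted() returns list; max of ints returns int

list, int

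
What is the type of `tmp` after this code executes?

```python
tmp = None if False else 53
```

Ternary: condition is False, else branch (53) taken → int

int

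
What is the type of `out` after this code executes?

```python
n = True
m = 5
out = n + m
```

bool + int returns int (True is 1, so 1 + 5 = 6)

int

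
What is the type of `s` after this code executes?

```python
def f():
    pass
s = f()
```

A function with no return statement returns None

NoneType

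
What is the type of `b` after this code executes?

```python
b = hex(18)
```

hex() returns str representation

str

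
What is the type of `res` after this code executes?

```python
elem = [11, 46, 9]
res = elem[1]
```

Indexing a list of ints returns int (elem[1] = 46)

int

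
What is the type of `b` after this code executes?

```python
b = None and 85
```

'and' returns first falsy value (None)

NoneType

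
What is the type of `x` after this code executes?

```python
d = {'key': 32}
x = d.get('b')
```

dict.get() returns None when key 'b' is not found and no default given

NoneType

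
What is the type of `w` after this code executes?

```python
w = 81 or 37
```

'or' returns the first truthy value (81, which is int)

int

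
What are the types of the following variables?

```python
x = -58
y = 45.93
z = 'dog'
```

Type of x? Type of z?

x is int; z is str

int, str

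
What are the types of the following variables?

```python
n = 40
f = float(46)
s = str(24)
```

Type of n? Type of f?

n is int; f is float

int, float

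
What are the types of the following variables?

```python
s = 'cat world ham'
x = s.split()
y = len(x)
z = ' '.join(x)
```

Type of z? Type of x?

str.join() returns str; str.split() returns list

str, list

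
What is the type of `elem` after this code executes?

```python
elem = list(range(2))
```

list(range(...)) returns list

list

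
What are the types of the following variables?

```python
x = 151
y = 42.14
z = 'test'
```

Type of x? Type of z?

x is int; z is str

int, str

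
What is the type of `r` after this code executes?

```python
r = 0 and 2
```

'and' returns the first falsy value (0, which is int)

int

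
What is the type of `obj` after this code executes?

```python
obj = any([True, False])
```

any() returns bool

bool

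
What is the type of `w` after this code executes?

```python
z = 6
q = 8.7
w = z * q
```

int * float returns float (6 * 8.7 = 52.2)

float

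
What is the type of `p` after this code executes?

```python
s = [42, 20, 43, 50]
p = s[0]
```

Indexing a list of ints returns int (s[0] = 42)

int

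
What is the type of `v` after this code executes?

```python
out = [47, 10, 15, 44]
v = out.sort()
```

list.sort() returns None (sorts in place)

NoneType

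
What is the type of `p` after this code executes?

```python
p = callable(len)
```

callable() returns bool

bool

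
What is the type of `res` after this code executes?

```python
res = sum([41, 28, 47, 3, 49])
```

sum() of ints returns int

int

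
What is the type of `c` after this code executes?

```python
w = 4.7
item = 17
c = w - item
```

float - int returns float (4.7 - 17 = -12.3)

float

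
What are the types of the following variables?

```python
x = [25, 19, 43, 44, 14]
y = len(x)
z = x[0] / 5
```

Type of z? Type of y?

int / int returns float; len() returns int

float, int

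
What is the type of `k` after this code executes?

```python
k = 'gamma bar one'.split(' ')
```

str.split() returns list

list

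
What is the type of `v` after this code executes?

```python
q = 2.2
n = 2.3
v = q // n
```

float // float returns float (floor division preserves float type)

float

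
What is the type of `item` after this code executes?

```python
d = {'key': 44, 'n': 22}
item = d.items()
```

dict.items() returns a dict_items view

dict_items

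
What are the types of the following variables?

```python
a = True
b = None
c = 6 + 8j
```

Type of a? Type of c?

a is bool; c is complex

bool, complex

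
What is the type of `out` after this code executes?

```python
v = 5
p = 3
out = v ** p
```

int ** positive int returns int (5 ** 3 = 125)

int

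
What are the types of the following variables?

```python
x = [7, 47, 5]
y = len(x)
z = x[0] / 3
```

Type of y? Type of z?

len() returns int; int / int returns float

int, float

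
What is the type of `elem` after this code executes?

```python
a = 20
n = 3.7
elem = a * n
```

int * float returns float (20 * 3.7 = 74.0)

float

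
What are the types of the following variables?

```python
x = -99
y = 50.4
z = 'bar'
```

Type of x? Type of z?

x is int; z is str

int, str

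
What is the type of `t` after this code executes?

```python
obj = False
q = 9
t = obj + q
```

bool + int returns int (False is 0, so 0 + 9 = 9)

int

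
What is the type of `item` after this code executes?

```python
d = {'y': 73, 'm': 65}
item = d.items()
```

dict.items() returns a dict_items view

dict_items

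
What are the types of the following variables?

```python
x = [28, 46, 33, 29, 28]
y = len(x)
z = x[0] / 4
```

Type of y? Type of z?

len() returns int; int / int returns float

int, float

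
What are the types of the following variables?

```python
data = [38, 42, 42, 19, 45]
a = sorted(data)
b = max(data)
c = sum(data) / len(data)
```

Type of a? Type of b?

sorted() returns list; max of ints returns int

list, int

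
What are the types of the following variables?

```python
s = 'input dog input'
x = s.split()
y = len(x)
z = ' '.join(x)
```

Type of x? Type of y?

str.split() returns list; len() returns int

list, int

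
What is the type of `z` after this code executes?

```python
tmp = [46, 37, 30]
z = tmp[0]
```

Indexing a list of ints returns int (tmp[0] = 46)

int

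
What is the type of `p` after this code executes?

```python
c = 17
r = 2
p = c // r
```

int // int returns int (17 // 2 = 8)

int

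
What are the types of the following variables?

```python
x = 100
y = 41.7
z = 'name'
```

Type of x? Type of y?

x is int; y is float

int, float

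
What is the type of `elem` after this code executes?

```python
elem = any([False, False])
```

any() returns bool

bool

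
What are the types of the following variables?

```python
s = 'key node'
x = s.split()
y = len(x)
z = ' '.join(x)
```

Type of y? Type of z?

len() returns int; str.join() returns str

int, str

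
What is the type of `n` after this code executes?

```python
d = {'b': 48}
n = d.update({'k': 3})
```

dict.update() returns None

NoneType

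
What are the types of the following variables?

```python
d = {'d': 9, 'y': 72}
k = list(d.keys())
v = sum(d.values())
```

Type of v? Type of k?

sum of int values returns int; list(...) returns list

int, list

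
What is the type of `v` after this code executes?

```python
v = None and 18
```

'and' returns first falsy value (None)

NoneType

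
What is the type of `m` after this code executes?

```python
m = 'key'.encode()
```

str.encode() returns bytes

bytes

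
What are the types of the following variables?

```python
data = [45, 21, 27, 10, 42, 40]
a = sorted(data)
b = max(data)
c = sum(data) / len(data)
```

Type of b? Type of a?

max of ints returns int; sorted() returns list

int, list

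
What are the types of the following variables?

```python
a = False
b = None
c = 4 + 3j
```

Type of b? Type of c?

b is NoneType; c is complex

NoneType, complex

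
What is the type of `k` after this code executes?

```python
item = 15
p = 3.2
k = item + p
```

int + float returns float (15 + 3.2 = 18.2)

float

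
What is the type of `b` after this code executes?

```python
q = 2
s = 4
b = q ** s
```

int ** positive int returns int (2 ** 4 = 16)

int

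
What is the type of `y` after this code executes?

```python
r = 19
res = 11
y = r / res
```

int / int always returns float in Python 3 (19 / 11 = 1.72727)

float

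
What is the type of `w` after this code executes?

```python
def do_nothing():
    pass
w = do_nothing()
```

A function with no return statement returns None

NoneType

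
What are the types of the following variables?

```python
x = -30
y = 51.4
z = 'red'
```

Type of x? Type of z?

x is int; z is str

int, str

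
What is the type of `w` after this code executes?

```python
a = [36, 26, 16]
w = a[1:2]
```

Slicing a list always returns a list

list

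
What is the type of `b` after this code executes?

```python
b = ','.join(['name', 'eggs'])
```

str.join() returns str

str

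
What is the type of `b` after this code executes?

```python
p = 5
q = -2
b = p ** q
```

int ** negative int returns float

float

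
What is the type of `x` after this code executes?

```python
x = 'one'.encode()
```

str.encode() returns bytes

bytes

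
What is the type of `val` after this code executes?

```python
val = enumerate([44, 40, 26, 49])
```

enumerate() returns an enumerate iterator object

enumerate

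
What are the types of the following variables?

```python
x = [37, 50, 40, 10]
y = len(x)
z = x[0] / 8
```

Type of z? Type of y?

int / int returns float; len() returns int

float, int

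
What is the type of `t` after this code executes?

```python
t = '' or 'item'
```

'or' returns first truthy value ('item', which is str)

str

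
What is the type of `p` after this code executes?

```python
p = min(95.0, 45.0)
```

min() of floats returns float

float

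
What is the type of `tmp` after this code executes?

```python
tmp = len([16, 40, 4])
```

len() always returns int

int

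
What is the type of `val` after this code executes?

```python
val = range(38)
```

range() returns a range object

range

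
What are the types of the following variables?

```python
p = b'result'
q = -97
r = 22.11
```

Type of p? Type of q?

p is bytes; q is int

bytes, int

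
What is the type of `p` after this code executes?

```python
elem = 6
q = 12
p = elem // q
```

int // int returns int (6 // 12 = 0)

int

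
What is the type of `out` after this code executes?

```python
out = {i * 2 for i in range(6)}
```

A set comprehension {expr for x in iterable} produces a set

set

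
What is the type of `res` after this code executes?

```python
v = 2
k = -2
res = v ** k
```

int ** negative int returns float

float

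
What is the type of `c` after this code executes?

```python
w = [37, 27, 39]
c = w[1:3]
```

Slicing a list always returns a list

list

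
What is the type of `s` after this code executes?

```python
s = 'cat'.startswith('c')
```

str.startswith() returns bool

bool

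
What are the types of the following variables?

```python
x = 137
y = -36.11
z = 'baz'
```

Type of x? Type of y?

x is int; y is float

int, float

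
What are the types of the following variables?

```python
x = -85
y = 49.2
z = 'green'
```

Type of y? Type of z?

y is float; z is str

float, str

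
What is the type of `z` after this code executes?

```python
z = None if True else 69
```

Ternary: condition is True, if branch (None) taken → NoneType

NoneType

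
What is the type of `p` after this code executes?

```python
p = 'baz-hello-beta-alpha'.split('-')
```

str.split() returns list

list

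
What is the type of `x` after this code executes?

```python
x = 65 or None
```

'or' returns first truthy value (65, int)

int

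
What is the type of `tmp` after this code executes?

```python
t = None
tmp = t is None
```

'is' comparison returns bool

bool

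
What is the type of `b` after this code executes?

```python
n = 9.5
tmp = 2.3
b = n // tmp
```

float // float returns float (floor division preserves float type)

float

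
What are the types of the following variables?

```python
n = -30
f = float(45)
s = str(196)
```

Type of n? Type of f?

n is int; f is float

int, float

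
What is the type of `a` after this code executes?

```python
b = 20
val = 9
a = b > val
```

Comparison operators return bool

bool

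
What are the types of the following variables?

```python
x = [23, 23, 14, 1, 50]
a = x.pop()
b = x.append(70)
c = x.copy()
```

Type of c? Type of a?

list.copy() returns list; list.pop() returns the element (int)

list, int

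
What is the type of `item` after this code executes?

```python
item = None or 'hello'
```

'or' with None returns the other value ('hello', str)

str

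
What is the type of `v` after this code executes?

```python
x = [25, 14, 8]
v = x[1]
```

Indexing a list of ints returns int (x[1] = 14)

int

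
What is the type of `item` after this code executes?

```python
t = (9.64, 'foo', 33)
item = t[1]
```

Index 1 of tuple is 'foo' which is str

str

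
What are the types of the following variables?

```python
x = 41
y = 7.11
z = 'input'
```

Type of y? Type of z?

y is float; z is str

float, str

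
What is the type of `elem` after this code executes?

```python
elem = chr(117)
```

chr() returns str (single character)

str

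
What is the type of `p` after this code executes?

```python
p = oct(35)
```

oct() returns str representation

str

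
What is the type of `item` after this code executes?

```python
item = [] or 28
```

'or' returns first truthy value (28, which is int)

int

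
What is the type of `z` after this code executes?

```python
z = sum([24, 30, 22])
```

sum() of ints returns int

int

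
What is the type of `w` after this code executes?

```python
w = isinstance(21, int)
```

isinstance() returns bool

bool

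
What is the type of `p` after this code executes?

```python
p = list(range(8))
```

list(range(...)) returns list

list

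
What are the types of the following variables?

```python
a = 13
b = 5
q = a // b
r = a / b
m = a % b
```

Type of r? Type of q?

int / int returns float; int // int returns int

float, int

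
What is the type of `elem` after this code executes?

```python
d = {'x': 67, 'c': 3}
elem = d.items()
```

dict.items() returns a dict_items view

dict_items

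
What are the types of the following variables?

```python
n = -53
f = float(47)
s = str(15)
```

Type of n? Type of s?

n is int; s is str

int, str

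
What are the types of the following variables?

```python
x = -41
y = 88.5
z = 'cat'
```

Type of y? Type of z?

y is float; z is str

float, str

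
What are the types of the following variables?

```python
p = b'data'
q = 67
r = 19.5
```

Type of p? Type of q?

p is bytes; q is int

bytes, int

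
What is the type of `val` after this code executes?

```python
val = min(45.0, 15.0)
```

min() of floats returns float

float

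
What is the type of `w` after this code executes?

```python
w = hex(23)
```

hex() returns str representation

str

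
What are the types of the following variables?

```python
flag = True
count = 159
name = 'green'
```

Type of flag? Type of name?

flag is bool; name is str

bool, str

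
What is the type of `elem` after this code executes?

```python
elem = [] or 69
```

'or' returns first truthy value (69, which is int)

int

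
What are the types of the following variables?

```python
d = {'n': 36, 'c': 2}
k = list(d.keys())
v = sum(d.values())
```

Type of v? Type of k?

sum of int values returns int; list(...) returns list

int, list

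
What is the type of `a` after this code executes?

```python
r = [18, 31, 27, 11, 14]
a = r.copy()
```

list.copy() returns list

list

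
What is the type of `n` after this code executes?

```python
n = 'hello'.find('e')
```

str.find() returns int (index, or -1)

int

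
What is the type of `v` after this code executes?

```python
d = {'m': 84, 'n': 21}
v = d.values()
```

.values() returns a dict_values view object

dict_values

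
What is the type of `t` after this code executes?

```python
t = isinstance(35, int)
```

isinstance() returns bool

bool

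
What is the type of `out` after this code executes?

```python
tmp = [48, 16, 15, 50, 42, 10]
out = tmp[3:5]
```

Slicing a list always returns a list

list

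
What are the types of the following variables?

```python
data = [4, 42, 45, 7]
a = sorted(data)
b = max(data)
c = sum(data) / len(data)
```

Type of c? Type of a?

int / int returns float; sorted() returns list

float, list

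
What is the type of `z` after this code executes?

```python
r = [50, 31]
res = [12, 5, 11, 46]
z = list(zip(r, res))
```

list(zip(...)) returns a list of tuples

list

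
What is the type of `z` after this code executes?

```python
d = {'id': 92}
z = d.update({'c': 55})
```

dict.update() returns None

NoneType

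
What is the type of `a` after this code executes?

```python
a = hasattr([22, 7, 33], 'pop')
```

hasattr() returns bool

bool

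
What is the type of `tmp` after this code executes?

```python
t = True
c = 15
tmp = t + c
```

bool + int returns int (True is 1, so 1 + 15 = 16)

int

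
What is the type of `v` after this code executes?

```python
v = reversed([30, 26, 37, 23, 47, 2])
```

reversed() on a list returns a list_reverseiterator

list_reverseiterator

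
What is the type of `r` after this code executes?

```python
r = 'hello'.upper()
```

str.upper() returns str

str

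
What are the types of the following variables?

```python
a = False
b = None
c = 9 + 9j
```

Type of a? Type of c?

a is bool; c is complex

bool, complex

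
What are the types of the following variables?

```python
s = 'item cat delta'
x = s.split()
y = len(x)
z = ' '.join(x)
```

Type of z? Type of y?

str.join() returns str; len() returns int

str, int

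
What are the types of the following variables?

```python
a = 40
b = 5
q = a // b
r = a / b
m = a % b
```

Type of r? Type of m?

int / int returns float; int % int returns int

float, int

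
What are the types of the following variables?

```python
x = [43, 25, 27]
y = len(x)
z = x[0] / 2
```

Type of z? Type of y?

int / int returns float; len() returns int

float, int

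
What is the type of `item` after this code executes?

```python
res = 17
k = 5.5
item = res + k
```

int + float returns float (17 + 5.5 = 22.5)

float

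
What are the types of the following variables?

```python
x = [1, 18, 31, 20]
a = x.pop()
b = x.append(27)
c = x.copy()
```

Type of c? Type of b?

list.copy() returns list; list.append() returns None

list, NoneType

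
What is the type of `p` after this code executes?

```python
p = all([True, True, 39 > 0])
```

all() returns bool

bool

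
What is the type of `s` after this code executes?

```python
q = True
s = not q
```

'not' always returns bool

bool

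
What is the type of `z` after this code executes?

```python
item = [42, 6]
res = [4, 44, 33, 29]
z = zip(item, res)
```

zip() returns a zip iterator object

zip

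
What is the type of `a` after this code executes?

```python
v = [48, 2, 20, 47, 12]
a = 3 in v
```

'in' operator returns bool

bool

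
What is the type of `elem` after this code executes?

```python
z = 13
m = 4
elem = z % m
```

int % int returns int (13 % 4 = 1)

int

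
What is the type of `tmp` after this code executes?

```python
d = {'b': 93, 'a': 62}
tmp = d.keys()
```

.keys() returns a dict_keys view object

dict_keys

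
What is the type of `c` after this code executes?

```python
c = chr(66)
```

chr() returns str (single character)

str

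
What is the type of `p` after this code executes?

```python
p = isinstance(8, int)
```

isinstance() returns bool

bool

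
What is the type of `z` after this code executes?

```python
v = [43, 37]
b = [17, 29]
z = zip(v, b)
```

zip() returns a zip iterator object

zip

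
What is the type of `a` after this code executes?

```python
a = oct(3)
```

oct() returns str representation

str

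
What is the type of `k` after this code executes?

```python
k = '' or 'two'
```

'or' returns first truthy value ('two', which is str)

str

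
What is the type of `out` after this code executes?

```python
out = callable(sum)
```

callable() returns bool

bool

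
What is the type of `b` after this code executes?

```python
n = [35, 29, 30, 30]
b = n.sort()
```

list.sort() returns None (sorts in place)

NoneType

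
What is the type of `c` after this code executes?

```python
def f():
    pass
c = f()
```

A function with no return statement returns None

NoneType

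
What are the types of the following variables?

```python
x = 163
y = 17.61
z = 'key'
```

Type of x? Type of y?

x is int; y is float

int, float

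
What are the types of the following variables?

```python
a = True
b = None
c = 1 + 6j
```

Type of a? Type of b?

a is bool; b is NoneType

bool, NoneType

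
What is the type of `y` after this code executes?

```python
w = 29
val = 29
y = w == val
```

Equality comparison returns bool

bool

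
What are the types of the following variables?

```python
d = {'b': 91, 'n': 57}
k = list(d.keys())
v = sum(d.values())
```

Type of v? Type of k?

sum of int values returns int; list(...) returns list

int, list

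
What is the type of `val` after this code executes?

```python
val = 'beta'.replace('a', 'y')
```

str.replace() returns str

str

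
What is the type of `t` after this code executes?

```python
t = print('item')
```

print() returns None

NoneType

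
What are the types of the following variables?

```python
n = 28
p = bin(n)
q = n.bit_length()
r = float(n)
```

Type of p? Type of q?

bin() returns str; int.bit_length() returns int

str, int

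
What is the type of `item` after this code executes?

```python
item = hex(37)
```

hex() returns str representation

str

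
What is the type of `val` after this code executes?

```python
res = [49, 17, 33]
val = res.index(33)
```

list.index() returns int

int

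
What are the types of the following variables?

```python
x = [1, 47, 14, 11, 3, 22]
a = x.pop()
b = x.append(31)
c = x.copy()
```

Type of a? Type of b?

list.pop() returns the element (int); list.append() returns None

int, NoneType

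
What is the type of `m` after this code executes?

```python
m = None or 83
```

'or' with None returns the other value (83, int)

int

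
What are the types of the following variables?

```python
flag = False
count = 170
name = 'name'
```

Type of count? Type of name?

count is int; name is str

int, str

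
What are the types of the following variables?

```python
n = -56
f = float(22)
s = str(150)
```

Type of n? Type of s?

n is int; s is str

int, str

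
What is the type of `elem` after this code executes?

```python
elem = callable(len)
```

callable() returns bool

bool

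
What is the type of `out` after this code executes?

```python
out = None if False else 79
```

Ternary: condition is False, else branch (79) taken → int

int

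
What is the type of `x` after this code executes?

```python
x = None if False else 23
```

Ternary: condition is False, else branch (23) taken → int

int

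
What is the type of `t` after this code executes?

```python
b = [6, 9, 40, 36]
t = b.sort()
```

list.sort() returns None (sorts in place)

NoneType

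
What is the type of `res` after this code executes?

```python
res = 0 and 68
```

'and' returns the first falsy value (0, which is int)

int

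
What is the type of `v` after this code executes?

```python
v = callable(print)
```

callable() returns bool

bool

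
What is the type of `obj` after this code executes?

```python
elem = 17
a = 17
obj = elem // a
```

int // int returns int (17 // 17 = 1)

int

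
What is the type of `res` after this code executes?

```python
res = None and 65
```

'and' returns first falsy value (None)

NoneType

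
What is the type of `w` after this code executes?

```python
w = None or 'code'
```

'or' with None returns the other value ('code', str)

str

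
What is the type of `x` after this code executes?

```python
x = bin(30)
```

bin() returns str representation

str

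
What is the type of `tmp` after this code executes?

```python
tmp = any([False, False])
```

any() returns bool

bool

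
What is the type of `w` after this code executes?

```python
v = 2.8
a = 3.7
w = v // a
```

float // float returns float (floor division preserves float type)

float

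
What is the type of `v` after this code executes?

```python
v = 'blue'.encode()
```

str.encode() returns bytes

bytes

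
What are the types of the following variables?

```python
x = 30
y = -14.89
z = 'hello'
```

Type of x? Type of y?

x is int; y is float

int, float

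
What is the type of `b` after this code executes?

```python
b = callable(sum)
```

callable() returns bool

bool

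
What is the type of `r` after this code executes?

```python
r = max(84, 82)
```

max() of ints returns int

int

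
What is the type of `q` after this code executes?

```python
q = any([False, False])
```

any() returns bool

bool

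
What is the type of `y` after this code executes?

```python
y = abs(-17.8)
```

abs() of float returns float

float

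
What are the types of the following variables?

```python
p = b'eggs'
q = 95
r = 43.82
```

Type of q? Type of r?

q is int; r is float

int, float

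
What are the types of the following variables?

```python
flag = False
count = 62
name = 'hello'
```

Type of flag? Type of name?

flag is bool; name is str

bool, str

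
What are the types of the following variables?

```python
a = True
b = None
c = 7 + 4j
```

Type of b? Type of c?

b is NoneType; c is complex

NoneType, complex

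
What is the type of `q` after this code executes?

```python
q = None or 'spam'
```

'or' with None returns the other value ('spam', str)

str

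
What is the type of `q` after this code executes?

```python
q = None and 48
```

'and' returns first falsy value (None)

NoneType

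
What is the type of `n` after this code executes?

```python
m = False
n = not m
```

'not' always returns bool

bool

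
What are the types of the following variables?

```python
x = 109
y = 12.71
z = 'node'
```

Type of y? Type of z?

y is float; z is str

float, str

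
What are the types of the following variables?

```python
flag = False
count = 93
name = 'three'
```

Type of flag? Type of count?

flag is bool; count is int

bool, int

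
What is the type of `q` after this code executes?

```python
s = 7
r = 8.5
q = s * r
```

int * float returns float (7 * 8.5 = 59.5)

float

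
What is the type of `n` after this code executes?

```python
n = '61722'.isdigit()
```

str.isdigit() returns bool

bool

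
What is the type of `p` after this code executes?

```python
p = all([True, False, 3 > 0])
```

all() returns bool

bool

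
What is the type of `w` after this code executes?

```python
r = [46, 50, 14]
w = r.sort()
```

list.sort() returns None (sorts in place)

NoneType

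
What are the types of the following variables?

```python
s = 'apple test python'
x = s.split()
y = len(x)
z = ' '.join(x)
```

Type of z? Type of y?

str.join() returns str; len() returns int

str, int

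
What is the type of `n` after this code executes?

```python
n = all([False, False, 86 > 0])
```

all() returns bool

bool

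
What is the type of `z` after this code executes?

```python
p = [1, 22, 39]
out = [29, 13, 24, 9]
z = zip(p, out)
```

zip() returns a zip iterator object

zip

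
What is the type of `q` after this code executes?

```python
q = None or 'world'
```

'or' with None returns the other value ('world', str)

str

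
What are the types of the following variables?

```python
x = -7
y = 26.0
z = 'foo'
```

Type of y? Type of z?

y is float; z is str

float, str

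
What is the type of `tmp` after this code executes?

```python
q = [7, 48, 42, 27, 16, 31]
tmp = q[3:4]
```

Slicing a list always returns a list

list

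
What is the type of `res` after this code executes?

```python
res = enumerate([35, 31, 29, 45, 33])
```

enumerate() returns an enumerate iterator object

enumerate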